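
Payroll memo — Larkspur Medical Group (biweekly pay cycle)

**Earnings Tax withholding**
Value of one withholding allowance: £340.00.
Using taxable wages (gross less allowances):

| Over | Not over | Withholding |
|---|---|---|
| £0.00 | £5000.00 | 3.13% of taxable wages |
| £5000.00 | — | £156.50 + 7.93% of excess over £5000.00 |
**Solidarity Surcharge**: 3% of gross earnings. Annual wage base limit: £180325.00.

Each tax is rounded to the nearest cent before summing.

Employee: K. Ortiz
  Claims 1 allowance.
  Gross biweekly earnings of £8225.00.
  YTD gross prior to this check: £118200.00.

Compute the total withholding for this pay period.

Earnings Tax: taxable = £8225.00 − 1×£340.00 = £7885.00
  £156.50 + 7.93% × (£7885.00 − £5000.00) = £156.50 + 7.93% × £2885.00 = £385.28
Solidarity Surcharge: 3% × £8225.00 = £246.75
Total: £385.28 + £246.75 = £632.03

£632.03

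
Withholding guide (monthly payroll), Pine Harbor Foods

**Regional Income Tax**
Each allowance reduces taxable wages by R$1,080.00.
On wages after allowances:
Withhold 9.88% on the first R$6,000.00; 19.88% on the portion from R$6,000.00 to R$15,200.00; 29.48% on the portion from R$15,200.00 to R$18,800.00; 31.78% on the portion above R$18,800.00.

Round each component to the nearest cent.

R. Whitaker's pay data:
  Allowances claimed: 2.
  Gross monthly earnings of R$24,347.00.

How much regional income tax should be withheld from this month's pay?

Regional Income Tax: taxable = R$24,347.00 − 2×R$1,080.00 = R$22,187.00
  R$3,483.04 + 31.78% × (R$22,187.00 − R$18,800.00) = R$3,483.04 + 31.78% × R$3,387.00 = R$4,559.43

R$4,559.43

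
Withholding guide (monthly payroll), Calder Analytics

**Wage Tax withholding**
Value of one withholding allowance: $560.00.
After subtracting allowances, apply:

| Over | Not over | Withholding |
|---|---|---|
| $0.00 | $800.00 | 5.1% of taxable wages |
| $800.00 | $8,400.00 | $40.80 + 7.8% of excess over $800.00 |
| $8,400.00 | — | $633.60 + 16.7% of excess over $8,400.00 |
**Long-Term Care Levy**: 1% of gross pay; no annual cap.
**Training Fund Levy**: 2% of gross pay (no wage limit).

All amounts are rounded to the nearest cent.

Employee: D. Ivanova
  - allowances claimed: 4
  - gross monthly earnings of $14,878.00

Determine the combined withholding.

$1,787.69

Wage Tax: taxable = $14,878.00 − 4×$560.00 = $12,638.00
  $633.60 + 16.7% × ($12,638.00 − $8,400.00) = $633.60 + 16.7% × $4,238.00 = $1,341.35
Long-Term Care Levy: 1% × $14,878.00 = $148.78
Training Fund Levy: 2% × $14,878.00 = $297.56
Total: $1,341.35 + $148.78 + $297.56 = $1,787.69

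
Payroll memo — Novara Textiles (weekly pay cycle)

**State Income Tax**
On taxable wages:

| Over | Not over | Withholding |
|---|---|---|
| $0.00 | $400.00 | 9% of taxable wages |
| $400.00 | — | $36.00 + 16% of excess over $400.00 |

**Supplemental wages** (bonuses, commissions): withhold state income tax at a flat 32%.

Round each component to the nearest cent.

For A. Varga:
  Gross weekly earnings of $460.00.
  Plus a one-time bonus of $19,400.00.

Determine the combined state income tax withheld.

State Income Tax: taxable = $460.00
  $36.00 + 16% × ($460.00 − $400.00) = $36.00 + 16% × $60.00 = $45.60
Supplemental (32% flat on bonus): 32% × $19,400.00 = $6,208.00
Total state income tax: $45.60 + $6,208.00 = $6,253.60

$6,253.60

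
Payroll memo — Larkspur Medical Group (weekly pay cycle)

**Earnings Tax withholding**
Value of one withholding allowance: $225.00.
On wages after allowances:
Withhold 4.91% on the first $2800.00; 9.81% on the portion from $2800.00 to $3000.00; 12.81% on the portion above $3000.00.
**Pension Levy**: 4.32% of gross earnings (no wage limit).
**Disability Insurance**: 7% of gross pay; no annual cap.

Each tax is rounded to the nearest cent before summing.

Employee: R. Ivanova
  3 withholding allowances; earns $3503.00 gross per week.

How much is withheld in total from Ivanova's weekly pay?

$536.77

Earnings Tax: taxable = $3503.00 − 3×$225.00 = $2828.00
  $137.48 + 9.81% × ($2828.00 − $2800.00) = $137.48 + 9.81% × $28.00 = $140.23
Pension Levy: 4.32% × $3503.00 = $151.33
Disability Insurance: 7% × $3503.00 = $245.21
Total: $140.23 + $151.33 + $245.21 = $536.77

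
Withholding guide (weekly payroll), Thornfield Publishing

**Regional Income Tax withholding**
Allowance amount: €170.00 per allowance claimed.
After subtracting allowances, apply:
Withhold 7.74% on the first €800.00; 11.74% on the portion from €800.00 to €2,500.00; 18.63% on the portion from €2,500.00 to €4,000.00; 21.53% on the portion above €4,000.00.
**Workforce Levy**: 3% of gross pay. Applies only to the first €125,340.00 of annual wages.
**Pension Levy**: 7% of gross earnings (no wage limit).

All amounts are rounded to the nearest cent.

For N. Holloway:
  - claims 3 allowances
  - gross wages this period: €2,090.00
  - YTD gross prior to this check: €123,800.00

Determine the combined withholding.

Regional Income Tax: taxable = €2,090.00 − 3×€170.00 = €1,580.00
  €61.92 + 11.74% × (€1,580.00 − €800.00) = €61.92 + 11.74% × €780.00 = €153.49
Workforce Levy: cap €125,340.00 − YTD €123,800.00 = €1,540.00 subject; 3% × €1,540.00 = €46.20
Pension Levy: 7% × €2,090.00 = €146.30
Total: €153.49 + €46.20 + €146.30 = €345.99

€345.99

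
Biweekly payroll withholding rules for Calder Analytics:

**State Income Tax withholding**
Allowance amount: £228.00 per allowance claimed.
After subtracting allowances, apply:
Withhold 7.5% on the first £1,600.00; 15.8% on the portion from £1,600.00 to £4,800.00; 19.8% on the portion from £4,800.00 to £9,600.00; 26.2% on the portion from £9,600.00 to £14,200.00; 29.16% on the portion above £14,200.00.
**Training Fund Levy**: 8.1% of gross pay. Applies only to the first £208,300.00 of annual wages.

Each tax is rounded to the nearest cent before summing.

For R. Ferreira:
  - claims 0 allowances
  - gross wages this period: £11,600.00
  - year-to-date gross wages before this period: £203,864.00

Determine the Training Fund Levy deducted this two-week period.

Training Fund Levy: cap £208,300.00 − YTD £203,864.00 = £4,436.00 subject; 8.1% × £4,436.00 = £359.32

£359.32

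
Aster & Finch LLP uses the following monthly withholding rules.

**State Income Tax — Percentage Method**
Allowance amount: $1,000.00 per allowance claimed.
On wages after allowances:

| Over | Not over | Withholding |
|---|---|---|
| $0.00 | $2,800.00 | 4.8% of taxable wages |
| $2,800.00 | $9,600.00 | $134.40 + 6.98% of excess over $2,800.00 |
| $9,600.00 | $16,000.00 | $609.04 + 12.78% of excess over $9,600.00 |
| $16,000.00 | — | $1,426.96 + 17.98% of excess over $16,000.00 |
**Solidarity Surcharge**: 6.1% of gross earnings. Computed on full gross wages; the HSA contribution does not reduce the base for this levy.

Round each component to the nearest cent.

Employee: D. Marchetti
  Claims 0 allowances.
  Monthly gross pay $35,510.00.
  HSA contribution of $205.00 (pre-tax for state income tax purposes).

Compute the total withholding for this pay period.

$7,064.11

State Income Tax: taxable = $35,510.00 − $205.00 = $35,305.00
  $1,426.96 + 17.98% × ($35,305.00 − $16,000.00) = $1,426.96 + 17.98% × $19,305.00 = $4,898.00
Solidarity Surcharge: 6.1% × $35,510.00 = $2,166.11
Total: $4,898.00 + $2,166.11 = $7,064.11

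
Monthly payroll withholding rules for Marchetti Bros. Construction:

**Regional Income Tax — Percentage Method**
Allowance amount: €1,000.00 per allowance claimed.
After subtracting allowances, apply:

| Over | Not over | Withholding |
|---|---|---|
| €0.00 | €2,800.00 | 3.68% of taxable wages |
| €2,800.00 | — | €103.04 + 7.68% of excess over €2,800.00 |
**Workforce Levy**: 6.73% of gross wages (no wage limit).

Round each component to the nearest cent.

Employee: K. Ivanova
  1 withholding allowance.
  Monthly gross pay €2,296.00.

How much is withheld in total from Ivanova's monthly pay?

Regional Income Tax: taxable = €2,296.00 − 1×€1,000.00 = €1,296.00
  3.68% × €1,296.00 = €47.69
Workforce Levy: 6.73% × €2,296.00 = €154.52
Total: €47.69 + €154.52 = €202.21

€202.21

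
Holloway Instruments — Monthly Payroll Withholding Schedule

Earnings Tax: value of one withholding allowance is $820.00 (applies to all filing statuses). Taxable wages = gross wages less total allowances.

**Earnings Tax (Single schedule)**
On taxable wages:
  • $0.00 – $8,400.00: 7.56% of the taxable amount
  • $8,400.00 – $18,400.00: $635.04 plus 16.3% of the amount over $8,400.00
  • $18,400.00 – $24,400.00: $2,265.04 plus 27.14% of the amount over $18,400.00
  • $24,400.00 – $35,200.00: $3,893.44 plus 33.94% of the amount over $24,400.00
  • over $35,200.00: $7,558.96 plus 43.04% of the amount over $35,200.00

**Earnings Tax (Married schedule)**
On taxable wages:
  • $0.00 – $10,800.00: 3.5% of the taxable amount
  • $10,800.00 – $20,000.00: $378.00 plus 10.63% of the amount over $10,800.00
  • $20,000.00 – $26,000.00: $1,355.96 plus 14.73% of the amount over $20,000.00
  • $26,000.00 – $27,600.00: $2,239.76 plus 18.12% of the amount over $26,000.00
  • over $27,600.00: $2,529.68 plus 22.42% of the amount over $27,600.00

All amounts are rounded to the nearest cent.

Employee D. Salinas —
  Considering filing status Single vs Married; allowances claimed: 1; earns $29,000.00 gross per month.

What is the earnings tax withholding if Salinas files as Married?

$2,659.72

Earnings Tax (Married): taxable = $29,000.00 − 1×$820.00 = $28,180.00
  $2,529.68 + 22.42% × ($28,180.00 − $27,600.00) = $2,529.68 + 22.42% × $580.00 = $2,659.72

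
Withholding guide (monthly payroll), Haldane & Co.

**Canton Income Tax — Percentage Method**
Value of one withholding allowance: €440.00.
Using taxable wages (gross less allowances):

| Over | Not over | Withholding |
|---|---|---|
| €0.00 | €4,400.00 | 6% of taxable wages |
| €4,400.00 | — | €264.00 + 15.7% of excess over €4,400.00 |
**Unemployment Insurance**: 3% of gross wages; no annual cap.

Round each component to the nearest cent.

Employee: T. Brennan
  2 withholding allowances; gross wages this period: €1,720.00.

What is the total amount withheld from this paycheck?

Canton Income Tax: taxable = €1,720.00 − 2×€440.00 = €840.00
  6% × €840.00 = €50.40
Unemployment Insurance: 3% × €1,720.00 = €51.60
Total: €50.40 + €51.60 = €102.00

€102.00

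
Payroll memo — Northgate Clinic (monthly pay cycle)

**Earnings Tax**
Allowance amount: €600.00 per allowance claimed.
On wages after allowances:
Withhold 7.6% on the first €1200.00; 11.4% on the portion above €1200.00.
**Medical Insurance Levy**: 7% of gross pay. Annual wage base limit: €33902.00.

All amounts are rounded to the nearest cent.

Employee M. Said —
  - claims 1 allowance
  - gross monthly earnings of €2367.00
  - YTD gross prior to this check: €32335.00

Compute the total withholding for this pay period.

€265.53

Earnings Tax: taxable = €2367.00 − 1×€600.00 = €1767.00
  €91.20 + 11.4% × (€1767.00 − €1200.00) = €91.20 + 11.4% × €567.00 = €155.84
Medical Insurance Levy: cap €33902.00 − YTD €32335.00 = €1567.00 subject; 7% × €1567.00 = €109.69
Total: €155.84 + €109.69 = €265.53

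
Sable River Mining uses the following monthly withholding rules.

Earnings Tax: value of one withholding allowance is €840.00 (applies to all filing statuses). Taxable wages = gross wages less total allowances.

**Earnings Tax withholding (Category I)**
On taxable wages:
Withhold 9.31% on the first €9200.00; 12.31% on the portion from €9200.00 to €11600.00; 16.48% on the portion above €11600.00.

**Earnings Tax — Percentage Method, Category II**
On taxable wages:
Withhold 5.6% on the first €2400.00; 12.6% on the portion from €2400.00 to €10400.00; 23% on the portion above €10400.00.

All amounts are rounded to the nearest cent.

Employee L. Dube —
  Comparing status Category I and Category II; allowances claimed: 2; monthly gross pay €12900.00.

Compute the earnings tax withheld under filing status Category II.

€1331.00

Earnings Tax (Category II): taxable = €12900.00 − 2×€840.00 = €11220.00
  €1142.40 + 23% × (€11220.00 − €10400.00) = €1142.40 + 23% × €820.00 = €1331.00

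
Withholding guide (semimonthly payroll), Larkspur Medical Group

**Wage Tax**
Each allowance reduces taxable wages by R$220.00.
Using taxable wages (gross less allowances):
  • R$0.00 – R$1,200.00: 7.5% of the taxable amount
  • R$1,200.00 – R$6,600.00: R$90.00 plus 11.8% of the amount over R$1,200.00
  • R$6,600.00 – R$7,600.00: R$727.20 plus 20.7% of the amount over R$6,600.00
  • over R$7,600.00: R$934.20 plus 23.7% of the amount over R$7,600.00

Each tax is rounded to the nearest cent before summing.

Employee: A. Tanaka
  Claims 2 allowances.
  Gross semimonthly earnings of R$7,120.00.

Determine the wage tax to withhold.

R$743.76

Wage Tax: taxable = R$7,120.00 − 2×R$220.00 = R$6,680.00
  R$727.20 + 20.7% × (R$6,680.00 − R$6,600.00) = R$727.20 + 20.7% × R$80.00 = R$743.76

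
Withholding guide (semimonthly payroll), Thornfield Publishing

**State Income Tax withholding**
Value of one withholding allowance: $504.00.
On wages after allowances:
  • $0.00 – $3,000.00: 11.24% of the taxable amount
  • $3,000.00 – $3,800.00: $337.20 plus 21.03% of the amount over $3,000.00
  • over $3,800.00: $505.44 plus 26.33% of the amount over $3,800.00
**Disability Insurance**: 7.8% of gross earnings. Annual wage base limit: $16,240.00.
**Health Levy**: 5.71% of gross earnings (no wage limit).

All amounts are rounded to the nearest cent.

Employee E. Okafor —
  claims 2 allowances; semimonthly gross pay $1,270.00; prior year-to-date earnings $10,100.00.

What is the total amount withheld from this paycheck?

$201.03

State Income Tax: taxable = $1,270.00 − 2×$504.00 = $262.00
  11.24% × $262.00 = $29.45
Disability Insurance: 7.8% × $1,270.00 = $99.06
Health Levy: 5.71% × $1,270.00 = $72.52
Total: $29.45 + $99.06 + $72.52 = $201.03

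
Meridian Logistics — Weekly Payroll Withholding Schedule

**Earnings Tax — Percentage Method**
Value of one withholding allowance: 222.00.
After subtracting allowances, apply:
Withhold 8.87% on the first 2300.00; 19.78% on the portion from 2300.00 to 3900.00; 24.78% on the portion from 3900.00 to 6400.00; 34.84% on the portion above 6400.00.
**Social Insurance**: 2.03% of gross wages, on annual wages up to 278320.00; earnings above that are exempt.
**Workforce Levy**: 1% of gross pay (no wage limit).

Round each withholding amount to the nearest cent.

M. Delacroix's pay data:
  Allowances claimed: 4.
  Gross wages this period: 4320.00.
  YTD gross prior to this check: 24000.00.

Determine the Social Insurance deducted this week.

87.70

Social Insurance: 2.03% × 4320.00 = 87.70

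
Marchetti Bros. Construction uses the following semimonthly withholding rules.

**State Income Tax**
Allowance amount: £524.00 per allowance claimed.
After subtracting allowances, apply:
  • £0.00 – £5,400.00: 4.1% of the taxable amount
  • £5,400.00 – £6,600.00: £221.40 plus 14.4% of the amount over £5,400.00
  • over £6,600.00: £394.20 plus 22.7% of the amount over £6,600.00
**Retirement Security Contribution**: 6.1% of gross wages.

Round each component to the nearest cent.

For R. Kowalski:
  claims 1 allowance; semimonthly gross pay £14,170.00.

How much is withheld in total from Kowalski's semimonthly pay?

£2,858.01

State Income Tax: taxable = £14,170.00 − 1×£524.00 = £13,646.00
  £394.20 + 22.7% × (£13,646.00 − £6,600.00) = £394.20 + 22.7% × £7,046.00 = £1,993.64
Retirement Security Contribution: 6.1% × £14,170.00 = £864.37
Total: £1,993.64 + £864.37 = £2,858.01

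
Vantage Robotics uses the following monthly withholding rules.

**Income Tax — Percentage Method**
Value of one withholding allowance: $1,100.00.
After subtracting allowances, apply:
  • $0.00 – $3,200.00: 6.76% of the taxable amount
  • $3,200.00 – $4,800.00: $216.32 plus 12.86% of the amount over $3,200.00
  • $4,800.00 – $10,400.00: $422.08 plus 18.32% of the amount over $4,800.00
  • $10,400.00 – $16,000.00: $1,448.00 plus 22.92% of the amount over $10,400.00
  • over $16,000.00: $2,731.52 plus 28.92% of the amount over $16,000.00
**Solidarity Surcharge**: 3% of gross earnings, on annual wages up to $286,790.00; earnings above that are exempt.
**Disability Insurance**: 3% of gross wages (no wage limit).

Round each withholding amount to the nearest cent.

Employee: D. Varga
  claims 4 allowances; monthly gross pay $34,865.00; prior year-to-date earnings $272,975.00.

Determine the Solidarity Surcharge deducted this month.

Solidarity Surcharge: cap $286,790.00 − YTD $272,975.00 = $13,815.00 subject; 3% × $13,815.00 = $414.45

$414.45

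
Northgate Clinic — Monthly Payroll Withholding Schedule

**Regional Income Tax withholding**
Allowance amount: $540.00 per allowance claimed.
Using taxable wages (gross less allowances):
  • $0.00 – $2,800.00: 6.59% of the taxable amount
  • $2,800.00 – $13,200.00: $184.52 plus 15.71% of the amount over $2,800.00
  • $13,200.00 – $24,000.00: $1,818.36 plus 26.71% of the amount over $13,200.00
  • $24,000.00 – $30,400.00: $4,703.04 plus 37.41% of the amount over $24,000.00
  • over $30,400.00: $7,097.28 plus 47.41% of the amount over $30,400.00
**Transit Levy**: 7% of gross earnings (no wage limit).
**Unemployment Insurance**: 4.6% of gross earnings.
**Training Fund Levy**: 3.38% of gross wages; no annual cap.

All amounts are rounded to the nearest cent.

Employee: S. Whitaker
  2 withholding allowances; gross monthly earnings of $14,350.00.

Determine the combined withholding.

$3,986.69

Regional Income Tax: taxable = $14,350.00 − 2×$540.00 = $13,270.00
  $1,818.36 + 26.71% × ($13,270.00 − $13,200.00) = $1,818.36 + 26.71% × $70.00 = $1,837.06
Transit Levy: 7% × $14,350.00 = $1,004.50
Unemployment Insurance: 4.6% × $14,350.00 = $660.10
Training Fund Levy: 3.38% × $14,350.00 = $485.03
Total: $1,837.06 + $1,004.50 + $660.10 + $485.03 = $3,986.69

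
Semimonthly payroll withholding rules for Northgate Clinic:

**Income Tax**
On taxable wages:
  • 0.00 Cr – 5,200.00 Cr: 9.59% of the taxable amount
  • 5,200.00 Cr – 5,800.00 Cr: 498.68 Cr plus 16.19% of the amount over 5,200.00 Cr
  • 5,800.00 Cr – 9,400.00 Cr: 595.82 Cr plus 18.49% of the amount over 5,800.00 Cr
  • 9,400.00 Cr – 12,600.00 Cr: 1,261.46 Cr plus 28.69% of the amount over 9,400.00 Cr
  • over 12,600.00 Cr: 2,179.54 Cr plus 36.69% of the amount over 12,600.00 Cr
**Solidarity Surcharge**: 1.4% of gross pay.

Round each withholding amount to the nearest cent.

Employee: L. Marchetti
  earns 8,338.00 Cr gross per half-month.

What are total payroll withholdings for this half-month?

Income Tax: taxable = 8,338.00 Cr
  595.82 Cr + 18.49% × (8,338.00 Cr − 5,800.00 Cr) = 595.82 Cr + 18.49% × 2,538.00 Cr = 1,065.10 Cr
Solidarity Surcharge: 1.4% × 8,338.00 Cr = 116.73 Cr
Total: 1,065.10 Cr + 116.73 Cr = 1,181.83 Cr

1,181.83 Cr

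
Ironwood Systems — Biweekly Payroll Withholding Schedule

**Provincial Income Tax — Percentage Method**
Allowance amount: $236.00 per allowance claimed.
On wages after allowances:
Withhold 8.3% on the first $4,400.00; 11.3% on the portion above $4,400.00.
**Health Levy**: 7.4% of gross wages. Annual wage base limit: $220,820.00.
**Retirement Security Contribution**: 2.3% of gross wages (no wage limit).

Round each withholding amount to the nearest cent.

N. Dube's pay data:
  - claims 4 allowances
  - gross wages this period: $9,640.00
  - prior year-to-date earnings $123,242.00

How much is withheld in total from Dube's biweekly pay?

Provincial Income Tax: taxable = $9,640.00 − 4×$236.00 = $8,696.00
  $365.20 + 11.3% × ($8,696.00 − $4,400.00) = $365.20 + 11.3% × $4,296.00 = $850.65
Health Levy: 7.4% × $9,640.00 = $713.36
Retirement Security Contribution: 2.3% × $9,640.00 = $221.72
Total: $850.65 + $713.36 + $221.72 = $1,785.73

$1,785.73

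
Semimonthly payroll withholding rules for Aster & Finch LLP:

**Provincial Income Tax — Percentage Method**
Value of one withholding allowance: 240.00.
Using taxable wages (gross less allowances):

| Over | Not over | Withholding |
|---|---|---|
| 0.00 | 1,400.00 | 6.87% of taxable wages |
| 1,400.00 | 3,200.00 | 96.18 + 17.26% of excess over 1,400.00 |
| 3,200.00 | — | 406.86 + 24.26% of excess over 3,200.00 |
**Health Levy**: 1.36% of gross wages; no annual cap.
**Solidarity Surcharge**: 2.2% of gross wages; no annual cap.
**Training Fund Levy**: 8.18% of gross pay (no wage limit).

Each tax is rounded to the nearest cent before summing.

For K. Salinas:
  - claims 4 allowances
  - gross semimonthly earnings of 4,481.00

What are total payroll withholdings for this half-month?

Provincial Income Tax: taxable = 4,481.00 − 4×240.00 = 3,521.00
  406.86 + 24.26% × (3,521.00 − 3,200.00) = 406.86 + 24.26% × 321.00 = 484.73
Health Levy: 1.36% × 4,481.00 = 60.94
Solidarity Surcharge: 2.2% × 4,481.00 = 98.58
Training Fund Levy: 8.18% × 4,481.00 = 366.55
Total: 484.73 + 60.94 + 98.58 + 366.55 = 1,010.80

1,010.80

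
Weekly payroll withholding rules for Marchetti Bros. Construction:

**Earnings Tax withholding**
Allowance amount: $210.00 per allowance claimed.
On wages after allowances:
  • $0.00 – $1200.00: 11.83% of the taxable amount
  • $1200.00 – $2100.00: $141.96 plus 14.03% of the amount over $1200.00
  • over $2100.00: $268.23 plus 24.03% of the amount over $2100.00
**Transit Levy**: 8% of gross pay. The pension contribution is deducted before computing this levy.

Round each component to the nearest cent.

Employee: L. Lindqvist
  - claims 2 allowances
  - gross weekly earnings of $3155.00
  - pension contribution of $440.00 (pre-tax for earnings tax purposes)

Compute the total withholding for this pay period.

Earnings Tax: taxable = $3155.00 − $440.00 − 2×$210.00 = $2295.00
  $268.23 + 24.03% × ($2295.00 − $2100.00) = $268.23 + 24.03% × $195.00 = $315.09
Transit Levy: 8% × $2715.00 = $217.20
Total: $315.09 + $217.20 = $532.29

$532.29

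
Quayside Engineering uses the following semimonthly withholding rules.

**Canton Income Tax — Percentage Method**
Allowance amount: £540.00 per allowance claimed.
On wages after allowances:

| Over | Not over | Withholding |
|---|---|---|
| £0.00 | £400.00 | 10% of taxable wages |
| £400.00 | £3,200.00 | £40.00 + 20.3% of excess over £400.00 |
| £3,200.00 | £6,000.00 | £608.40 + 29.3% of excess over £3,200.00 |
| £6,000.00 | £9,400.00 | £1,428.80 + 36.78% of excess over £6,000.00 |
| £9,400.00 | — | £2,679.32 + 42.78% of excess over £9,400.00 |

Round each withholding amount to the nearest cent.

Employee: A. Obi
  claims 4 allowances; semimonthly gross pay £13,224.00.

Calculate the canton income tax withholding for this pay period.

Canton Income Tax: taxable = £13,224.00 − 4×£540.00 = £11,064.00
  £2,679.32 + 42.78% × (£11,064.00 − £9,400.00) = £2,679.32 + 42.78% × £1,664.00 = £3,391.18

£3,391.18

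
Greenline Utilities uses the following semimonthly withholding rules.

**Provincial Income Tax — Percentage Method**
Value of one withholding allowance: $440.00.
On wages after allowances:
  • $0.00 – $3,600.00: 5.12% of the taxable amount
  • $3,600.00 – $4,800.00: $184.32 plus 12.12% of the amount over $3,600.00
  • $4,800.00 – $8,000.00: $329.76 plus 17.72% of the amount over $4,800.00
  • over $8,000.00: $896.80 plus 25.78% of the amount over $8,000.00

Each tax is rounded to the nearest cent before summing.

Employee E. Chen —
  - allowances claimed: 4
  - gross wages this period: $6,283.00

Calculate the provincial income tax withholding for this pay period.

Provincial Income Tax: taxable = $6,283.00 − 4×$440.00 = $4,523.00
  $184.32 + 12.12% × ($4,523.00 − $3,600.00) = $184.32 + 12.12% × $923.00 = $296.19

$296.19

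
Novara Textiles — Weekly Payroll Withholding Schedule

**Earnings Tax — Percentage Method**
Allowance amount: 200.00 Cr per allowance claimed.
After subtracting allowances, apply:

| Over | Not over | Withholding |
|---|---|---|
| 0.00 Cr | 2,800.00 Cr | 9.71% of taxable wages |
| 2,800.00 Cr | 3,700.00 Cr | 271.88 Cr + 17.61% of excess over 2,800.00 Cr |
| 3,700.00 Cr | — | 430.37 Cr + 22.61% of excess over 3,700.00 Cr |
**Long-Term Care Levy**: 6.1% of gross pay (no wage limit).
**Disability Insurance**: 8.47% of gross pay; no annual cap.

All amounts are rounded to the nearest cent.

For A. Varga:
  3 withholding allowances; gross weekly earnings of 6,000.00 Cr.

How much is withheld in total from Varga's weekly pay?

1,688.94 Cr

Earnings Tax: taxable = 6,000.00 Cr − 3×200.00 Cr = 5,400.00 Cr
  430.37 Cr + 22.61% × (5,400.00 Cr − 3,700.00 Cr) = 430.37 Cr + 22.61% × 1,700.00 Cr = 814.74 Cr
Long-Term Care Levy: 6.1% × 6,000.00 Cr = 366.00 Cr
Disability Insurance: 8.47% × 6,000.00 Cr = 508.20 Cr
Total: 814.74 Cr + 366.00 Cr + 508.20 Cr = 1,688.94 Cr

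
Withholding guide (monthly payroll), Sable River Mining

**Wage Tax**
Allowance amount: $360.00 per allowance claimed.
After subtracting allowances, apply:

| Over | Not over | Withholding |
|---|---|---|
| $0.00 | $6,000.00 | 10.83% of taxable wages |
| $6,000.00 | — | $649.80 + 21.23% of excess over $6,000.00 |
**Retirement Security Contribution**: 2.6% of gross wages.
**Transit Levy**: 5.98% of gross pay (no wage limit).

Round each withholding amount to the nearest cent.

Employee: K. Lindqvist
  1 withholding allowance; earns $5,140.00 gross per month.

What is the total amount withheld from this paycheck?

Wage Tax: taxable = $5,140.00 − 1×$360.00 = $4,780.00
  10.83% × $4,780.00 = $517.67
Retirement Security Contribution: 2.6% × $5,140.00 = $133.64
Transit Levy: 5.98% × $5,140.00 = $307.37
Total: $517.67 + $133.64 + $307.37 = $958.68

$958.68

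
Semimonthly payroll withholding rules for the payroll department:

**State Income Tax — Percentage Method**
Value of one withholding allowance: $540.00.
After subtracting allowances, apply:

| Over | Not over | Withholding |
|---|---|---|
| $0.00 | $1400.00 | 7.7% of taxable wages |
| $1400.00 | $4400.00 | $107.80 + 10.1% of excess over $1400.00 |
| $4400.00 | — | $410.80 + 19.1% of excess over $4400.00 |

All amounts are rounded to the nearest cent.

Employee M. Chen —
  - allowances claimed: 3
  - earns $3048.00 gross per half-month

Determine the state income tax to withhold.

$110.63

State Income Tax: taxable = $3048.00 − 3×$540.00 = $1428.00
  $107.80 + 10.1% × ($1428.00 − $1400.00) = $107.80 + 10.1% × $28.00 = $110.63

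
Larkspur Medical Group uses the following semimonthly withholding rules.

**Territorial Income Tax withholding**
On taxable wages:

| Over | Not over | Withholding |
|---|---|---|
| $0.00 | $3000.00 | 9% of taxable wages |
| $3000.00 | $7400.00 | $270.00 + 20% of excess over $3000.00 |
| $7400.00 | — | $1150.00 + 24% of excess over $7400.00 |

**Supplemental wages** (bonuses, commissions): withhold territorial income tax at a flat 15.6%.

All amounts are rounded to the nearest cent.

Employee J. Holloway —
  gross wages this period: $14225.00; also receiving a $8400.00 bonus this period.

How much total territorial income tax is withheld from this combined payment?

Territorial Income Tax: taxable = $14225.00
  $1150.00 + 24% × ($14225.00 − $7400.00) = $1150.00 + 24% × $6825.00 = $2788.00
Supplemental (15.6% flat on bonus): 15.6% × $8400.00 = $1310.40
Total territorial income tax: $2788.00 + $1310.40 = $4098.40

$4098.40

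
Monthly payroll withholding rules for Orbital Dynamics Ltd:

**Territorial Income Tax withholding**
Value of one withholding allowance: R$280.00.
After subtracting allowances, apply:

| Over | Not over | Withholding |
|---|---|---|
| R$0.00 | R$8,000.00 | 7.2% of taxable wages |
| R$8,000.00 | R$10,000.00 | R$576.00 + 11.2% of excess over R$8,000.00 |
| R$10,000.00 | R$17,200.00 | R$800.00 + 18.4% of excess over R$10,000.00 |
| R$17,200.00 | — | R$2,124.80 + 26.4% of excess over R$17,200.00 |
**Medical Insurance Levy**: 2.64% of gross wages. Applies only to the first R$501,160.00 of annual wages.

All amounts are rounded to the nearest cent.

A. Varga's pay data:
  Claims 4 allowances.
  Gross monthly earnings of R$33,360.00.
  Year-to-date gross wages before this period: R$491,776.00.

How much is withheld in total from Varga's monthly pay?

Territorial Income Tax: taxable = R$33,360.00 − 4×R$280.00 = R$32,240.00
  R$2,124.80 + 26.4% × (R$32,240.00 − R$17,200.00) = R$2,124.80 + 26.4% × R$15,040.00 = R$6,095.36
Medical Insurance Levy: cap R$501,160.00 − YTD R$491,776.00 = R$9,384.00 subject; 2.64% × R$9,384.00 = R$247.74
Total: R$6,095.36 + R$247.74 = R$6,343.10

R$6,343.10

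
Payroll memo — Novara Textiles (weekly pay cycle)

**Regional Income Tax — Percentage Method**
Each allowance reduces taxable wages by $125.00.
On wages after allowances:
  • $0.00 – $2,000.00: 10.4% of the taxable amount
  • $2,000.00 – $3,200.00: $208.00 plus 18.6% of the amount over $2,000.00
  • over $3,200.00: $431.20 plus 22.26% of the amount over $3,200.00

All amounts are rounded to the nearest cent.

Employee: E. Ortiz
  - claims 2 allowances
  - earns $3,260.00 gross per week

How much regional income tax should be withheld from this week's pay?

Regional Income Tax: taxable = $3,260.00 − 2×$125.00 = $3,010.00
  $208.00 + 18.6% × ($3,010.00 − $2,000.00) = $208.00 + 18.6% × $1,010.00 = $395.86

$395.86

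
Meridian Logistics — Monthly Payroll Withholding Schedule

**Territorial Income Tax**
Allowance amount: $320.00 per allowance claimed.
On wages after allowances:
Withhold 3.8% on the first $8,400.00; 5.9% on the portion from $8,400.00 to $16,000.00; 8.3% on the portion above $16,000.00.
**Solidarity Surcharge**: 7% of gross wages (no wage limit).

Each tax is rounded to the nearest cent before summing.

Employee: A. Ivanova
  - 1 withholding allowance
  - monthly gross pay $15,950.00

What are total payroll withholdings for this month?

$1,862.27

Territorial Income Tax: taxable = $15,950.00 − 1×$320.00 = $15,630.00
  $319.20 + 5.9% × ($15,630.00 − $8,400.00) = $319.20 + 5.9% × $7,230.00 = $745.77
Solidarity Surcharge: 7% × $15,950.00 = $1,116.50
Total: $745.77 + $1,116.50 = $1,862.27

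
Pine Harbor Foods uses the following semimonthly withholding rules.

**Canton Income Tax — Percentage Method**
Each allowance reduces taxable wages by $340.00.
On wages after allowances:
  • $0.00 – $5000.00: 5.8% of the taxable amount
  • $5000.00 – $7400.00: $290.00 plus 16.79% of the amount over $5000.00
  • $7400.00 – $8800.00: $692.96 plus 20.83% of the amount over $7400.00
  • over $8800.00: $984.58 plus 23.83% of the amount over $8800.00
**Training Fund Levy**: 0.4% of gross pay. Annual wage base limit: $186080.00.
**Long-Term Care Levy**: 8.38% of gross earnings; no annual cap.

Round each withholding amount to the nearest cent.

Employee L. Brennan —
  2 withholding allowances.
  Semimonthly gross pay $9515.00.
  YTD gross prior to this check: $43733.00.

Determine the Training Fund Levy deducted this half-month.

Training Fund Levy: 0.4% × $9515.00 = $38.06

$38.06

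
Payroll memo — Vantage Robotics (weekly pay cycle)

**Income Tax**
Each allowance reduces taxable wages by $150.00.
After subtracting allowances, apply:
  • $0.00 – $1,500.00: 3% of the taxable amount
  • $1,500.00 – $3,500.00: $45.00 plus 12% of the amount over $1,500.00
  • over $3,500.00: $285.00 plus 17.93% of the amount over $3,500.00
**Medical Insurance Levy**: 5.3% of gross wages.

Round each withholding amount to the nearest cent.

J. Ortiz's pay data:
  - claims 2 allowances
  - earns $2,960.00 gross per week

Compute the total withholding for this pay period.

$341.08

Income Tax: taxable = $2,960.00 − 2×$150.00 = $2,660.00
  $45.00 + 12% × ($2,660.00 − $1,500.00) = $45.00 + 12% × $1,160.00 = $184.20
Medical Insurance Levy: 5.3% × $2,960.00 = $156.88
Total: $184.20 + $156.88 = $341.08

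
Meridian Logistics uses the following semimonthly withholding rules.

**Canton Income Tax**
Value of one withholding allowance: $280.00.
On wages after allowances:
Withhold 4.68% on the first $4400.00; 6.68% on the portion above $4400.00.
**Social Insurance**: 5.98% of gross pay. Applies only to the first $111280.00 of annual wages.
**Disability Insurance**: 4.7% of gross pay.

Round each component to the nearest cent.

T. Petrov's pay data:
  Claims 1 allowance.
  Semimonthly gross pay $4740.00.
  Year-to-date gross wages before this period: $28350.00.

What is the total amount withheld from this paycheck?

Canton Income Tax: taxable = $4740.00 − 1×$280.00 = $4460.00
  $205.92 + 6.68% × ($4460.00 − $4400.00) = $205.92 + 6.68% × $60.00 = $209.93
Social Insurance: 5.98% × $4740.00 = $283.45
Disability Insurance: 4.7% × $4740.00 = $222.78
Total: $209.93 + $283.45 + $222.78 = $716.16

$716.16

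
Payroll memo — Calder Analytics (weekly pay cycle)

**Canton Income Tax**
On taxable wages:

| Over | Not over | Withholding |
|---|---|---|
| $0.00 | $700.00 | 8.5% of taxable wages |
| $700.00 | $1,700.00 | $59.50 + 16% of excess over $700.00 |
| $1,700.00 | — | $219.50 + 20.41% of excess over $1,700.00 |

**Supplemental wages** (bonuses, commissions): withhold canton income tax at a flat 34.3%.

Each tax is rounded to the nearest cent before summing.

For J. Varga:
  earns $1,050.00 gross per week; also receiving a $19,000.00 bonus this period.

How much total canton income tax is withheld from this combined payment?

Canton Income Tax: taxable = $1,050.00
  $59.50 + 16% × ($1,050.00 − $700.00) = $59.50 + 16% × $350.00 = $115.50
Supplemental (34.3% flat on bonus): 34.3% × $19,000.00 = $6,517.00
Total canton income tax: $115.50 + $6,517.00 = $6,632.50

$6,632.50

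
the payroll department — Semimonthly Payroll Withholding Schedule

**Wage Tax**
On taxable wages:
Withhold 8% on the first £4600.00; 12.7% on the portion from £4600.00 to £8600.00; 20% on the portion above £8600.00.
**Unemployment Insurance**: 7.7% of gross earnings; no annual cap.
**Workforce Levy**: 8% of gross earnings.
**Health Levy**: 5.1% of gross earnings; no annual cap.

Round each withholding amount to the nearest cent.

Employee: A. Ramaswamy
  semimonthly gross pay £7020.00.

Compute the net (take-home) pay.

Wage Tax: taxable = £7020.00
  £368.00 + 12.7% × (£7020.00 − £4600.00) = £368.00 + 12.7% × £2420.00 = £675.34
Unemployment Insurance: 7.7% × £7020.00 = £540.54
Workforce Levy: 8% × £7020.00 = £561.60
Health Levy: 5.1% × £7020.00 = £358.02
Total withheld: £675.34 + £540.54 + £561.60 + £358.02 = £2135.50
Net pay: £7020.00 − £2135.50 = £4884.50

£4884.50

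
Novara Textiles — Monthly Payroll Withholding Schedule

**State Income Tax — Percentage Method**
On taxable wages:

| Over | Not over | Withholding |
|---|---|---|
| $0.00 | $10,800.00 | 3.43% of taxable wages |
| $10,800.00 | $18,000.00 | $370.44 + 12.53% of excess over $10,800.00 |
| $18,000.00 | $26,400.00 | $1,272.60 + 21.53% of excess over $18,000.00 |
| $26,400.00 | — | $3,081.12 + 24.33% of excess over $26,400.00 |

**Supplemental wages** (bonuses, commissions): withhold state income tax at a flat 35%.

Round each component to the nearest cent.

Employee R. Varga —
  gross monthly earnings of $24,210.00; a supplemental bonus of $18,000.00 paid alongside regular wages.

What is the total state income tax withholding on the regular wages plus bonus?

State Income Tax: taxable = $24,210.00
  $1,272.60 + 21.53% × ($24,210.00 − $18,000.00) = $1,272.60 + 21.53% × $6,210.00 = $2,609.61
Supplemental (35% flat on bonus): 35% × $18,000.00 = $6,300.00
Total state income tax: $2,609.61 + $6,300.00 = $8,909.61

$8,909.61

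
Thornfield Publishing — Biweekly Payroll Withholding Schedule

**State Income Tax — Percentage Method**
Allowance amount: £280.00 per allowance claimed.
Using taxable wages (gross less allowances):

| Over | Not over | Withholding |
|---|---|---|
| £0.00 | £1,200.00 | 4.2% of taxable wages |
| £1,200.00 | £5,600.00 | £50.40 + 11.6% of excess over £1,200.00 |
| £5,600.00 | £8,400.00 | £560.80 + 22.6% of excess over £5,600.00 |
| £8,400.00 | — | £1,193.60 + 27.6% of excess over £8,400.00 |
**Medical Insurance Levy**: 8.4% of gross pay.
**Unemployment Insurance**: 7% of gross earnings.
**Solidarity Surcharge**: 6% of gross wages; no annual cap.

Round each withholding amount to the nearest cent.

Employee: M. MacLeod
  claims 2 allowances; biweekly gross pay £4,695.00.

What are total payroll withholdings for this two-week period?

State Income Tax: taxable = £4,695.00 − 2×£280.00 = £4,135.00
  £50.40 + 11.6% × (£4,135.00 − £1,200.00) = £50.40 + 11.6% × £2,935.00 = £390.86
Medical Insurance Levy: 8.4% × £4,695.00 = £394.38
Unemployment Insurance: 7% × £4,695.00 = £328.65
Solidarity Surcharge: 6% × £4,695.00 = £281.70
Total: £390.86 + £394.38 + £328.65 + £281.70 = £1,395.59

£1,395.59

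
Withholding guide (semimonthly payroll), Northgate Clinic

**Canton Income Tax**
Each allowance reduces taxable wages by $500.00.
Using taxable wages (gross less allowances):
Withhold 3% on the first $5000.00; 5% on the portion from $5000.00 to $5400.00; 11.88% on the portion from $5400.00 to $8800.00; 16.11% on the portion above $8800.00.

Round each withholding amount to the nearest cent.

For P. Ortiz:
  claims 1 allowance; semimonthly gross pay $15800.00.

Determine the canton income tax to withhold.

$1621.07

Canton Income Tax: taxable = $15800.00 − 1×$500.00 = $15300.00
  $573.92 + 16.11% × ($15300.00 − $8800.00) = $573.92 + 16.11% × $6500.00 = $1621.07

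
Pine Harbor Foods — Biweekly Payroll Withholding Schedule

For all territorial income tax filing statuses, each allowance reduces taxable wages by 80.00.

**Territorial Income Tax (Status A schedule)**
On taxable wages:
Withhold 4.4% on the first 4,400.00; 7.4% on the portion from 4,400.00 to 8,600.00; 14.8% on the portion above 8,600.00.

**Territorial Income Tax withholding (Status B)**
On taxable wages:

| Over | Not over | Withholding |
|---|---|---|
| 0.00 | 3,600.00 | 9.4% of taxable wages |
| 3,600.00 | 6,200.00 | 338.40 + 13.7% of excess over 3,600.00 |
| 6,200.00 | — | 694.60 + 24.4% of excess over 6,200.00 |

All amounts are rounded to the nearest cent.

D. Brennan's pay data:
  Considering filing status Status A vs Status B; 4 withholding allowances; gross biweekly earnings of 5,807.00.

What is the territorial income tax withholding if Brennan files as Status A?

274.04

Territorial Income Tax (Status A): taxable = 5,807.00 − 4×80.00 = 5,487.00
  193.60 + 7.4% × (5,487.00 − 4,400.00) = 193.60 + 7.4% × 1,087.00 = 274.04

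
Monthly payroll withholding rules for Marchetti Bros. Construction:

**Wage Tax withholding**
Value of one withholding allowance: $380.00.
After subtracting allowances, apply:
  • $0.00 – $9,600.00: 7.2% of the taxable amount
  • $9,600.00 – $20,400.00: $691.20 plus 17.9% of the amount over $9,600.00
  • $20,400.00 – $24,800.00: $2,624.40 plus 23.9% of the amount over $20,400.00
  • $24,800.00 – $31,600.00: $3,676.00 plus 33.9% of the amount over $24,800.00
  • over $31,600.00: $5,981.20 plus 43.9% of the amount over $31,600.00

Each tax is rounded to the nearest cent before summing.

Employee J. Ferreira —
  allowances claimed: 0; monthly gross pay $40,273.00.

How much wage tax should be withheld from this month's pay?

$9,788.65

Wage Tax: taxable = $40,273.00
  $5,981.20 + 43.9% × ($40,273.00 − $31,600.00) = $5,981.20 + 43.9% × $8,673.00 = $9,788.65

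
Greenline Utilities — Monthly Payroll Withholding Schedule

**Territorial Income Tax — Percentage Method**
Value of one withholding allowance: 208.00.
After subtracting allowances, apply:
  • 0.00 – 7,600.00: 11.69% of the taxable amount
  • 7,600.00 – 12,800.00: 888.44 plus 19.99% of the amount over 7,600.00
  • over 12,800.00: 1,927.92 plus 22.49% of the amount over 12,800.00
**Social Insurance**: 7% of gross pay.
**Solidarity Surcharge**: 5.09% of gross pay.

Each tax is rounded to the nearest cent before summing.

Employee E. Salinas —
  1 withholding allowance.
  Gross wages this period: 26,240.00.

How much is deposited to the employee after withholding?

Territorial Income Tax: taxable = 26,240.00 − 1×208.00 = 26,032.00
  1,927.92 + 22.49% × (26,032.00 − 12,800.00) = 1,927.92 + 22.49% × 13,232.00 = 4,903.80
Social Insurance: 7% × 26,240.00 = 1,836.80
Solidarity Surcharge: 5.09% × 26,240.00 = 1,335.62
Total withheld: 4,903.80 + 1,836.80 + 1,335.62 = 8,076.22
Net pay: 26,240.00 − 8,076.22 = 18,163.78

18,163.78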